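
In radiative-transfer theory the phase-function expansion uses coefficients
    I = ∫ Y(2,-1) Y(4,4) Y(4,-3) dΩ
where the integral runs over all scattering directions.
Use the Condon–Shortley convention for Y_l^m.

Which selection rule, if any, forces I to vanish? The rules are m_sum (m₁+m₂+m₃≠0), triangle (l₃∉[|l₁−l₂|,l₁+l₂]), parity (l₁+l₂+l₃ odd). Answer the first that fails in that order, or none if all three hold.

none

Σmᵢ = 0  ✓
l₃∈[|l₁−l₂|,l₁+l₂]=[2,6], have l₃=4  ✓
Σlᵢ = 10 ⇒ even  ✓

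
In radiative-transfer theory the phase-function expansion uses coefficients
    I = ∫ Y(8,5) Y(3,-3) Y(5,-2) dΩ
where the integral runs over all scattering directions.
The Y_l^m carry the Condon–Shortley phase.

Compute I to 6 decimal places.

-0.173916

m-sum 0 ✓  L=16 even ✓  5≤5≤11 ✓
Π(2lᵢ+1) = 17×7×11 = 1309
triangle coeff Δ(8,3,5) = 1/136136
Σ_t [3,3]: t=3:−1/518400 = -1/518400
(3j)²=56/2431 [(8 3 5; 0 0 0)], sign=+1
Σ_t [0,0]: t=0:+1/21772800 = 1/21772800
(3j)²=3/238 [(8 3 5; 5 -3 -2)], sign=-1
⇒ 4πI² = 84/221
I = (-1)√(84/221/(4π)) = -0.17391561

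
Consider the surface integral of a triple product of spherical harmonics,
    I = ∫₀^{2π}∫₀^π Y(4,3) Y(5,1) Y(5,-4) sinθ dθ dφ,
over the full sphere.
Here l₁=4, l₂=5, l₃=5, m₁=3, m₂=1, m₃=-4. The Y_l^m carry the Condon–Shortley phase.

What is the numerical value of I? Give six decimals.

m-sum 0 ✓  L=14 even ✓  1≤5≤9 ✓
Π(2lᵢ+1) = 9×11×11 = 1089
triangle coeff Δ(4,5,5) = 1/3153150
Σ_t [0,4]: t=0:+1/69120 t=1:−1/1728 t=2:+1/576 t=3:−1/1728 t=4:+1/69120 = 7/11520
(3j)²=2/143 [(4 5 5; 0 0 0)], sign=-1
Σ_t [0,1]: t=0:+1/103680 t=1:−1/17280 = -1/20736
(3j)²=10/429 [(4 5 5; 3 1 -4)], sign=+1
⇒ 4πI² = 60/169
I = (-1)√(60/169/(4π)) = -0.16808437

-0.168084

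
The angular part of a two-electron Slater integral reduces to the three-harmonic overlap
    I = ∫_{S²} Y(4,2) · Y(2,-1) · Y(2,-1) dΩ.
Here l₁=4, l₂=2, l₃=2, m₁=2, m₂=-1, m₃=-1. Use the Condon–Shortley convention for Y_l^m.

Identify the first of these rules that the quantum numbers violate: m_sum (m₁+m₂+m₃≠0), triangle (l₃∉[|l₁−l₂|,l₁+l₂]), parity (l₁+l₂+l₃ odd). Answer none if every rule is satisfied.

Σmᵢ = 0  ✓
l₃∈[|l₁−l₂|,l₁+l₂]=[2,6], have l₃=2  ✓
Σlᵢ = 8 ⇒ even  ✓

none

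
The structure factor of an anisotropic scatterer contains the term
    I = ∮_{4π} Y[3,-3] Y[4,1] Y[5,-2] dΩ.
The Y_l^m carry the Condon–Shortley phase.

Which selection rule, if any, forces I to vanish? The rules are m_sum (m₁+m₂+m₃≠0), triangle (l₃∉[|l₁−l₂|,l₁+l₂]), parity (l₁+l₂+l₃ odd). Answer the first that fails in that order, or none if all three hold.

azimuthal sum: -3 + 1 − 2 = -4  ✗
1 ≤ 5 ≤ 7 (triangle on l)
L = 3 + 4 + 5 = 12 (even)

m_sum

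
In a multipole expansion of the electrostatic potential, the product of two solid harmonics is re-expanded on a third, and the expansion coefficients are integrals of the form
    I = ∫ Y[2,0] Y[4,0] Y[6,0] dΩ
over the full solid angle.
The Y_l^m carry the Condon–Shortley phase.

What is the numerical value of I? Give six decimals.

Checks pass: Σm=0; 12 even; l₃=6∈[2,6].
(2·2+1)(2·4+1)(2·6+1) = 585
Δ: 0! 4! 8! / 13! → 1/6435
sum: t=0:+1/2304 = 1/2304
3j²(2 4 6; 0 0 0) = Δ·Π!·Σ² = 5/143  (sign +1)
(m-triple is (0,0,0) — same symbol as above.)
combine: 4πI² = 585·5/143·5/143 = 1125/1573
take √, sign +1: I = 0.23856513

0.238565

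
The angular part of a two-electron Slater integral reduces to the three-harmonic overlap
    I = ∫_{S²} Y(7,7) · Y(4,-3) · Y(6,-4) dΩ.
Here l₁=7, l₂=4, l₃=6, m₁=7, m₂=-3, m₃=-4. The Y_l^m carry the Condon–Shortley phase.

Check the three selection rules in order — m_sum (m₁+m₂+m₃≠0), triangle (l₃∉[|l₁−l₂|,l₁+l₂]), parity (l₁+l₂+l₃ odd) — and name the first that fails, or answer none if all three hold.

m₁+m₂+m₃ = 7 − 3 − 4 = 0  ✓
triangle: |7−4|=3 ≤ l₃=6 ≤ 7+4=11  ✓
parity: l₁+l₂+l₃ = 17 is odd  ✗

parity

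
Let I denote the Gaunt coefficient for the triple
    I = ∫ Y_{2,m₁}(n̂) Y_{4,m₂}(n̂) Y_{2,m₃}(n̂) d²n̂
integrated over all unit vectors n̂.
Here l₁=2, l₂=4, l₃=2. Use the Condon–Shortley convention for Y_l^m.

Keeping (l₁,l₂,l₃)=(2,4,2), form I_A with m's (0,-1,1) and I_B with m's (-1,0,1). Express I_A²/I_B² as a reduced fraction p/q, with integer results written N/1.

15/8

l's match ⇒ only the (l;m) 3-j factors differ between A and B.
A: triangle coeff Δ(2,4,2) = 1/630; Σ_t [2,2]: t=2:+1/24 = 1/24; (3j)²=1/21 [(2 4 2; 0 -1 1)], sign=-1
B: triangle coeff Δ(2,4,2) = 1/630; Σ_t [3,3]: t=3:−1/36 = -1/36; (3j)²=8/315 [(2 4 2; -1 0 1)], sign=+1
I_A²/I_B² = (1/21)/(8/315) = 15/8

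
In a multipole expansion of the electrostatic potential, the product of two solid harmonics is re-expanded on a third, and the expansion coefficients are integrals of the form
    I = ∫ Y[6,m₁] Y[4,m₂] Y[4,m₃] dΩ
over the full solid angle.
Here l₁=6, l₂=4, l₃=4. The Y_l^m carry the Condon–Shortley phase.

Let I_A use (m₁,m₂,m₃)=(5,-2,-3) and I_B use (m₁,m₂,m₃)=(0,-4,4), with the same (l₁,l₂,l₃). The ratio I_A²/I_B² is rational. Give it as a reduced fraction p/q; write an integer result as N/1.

99/8

l's match ⇒ only the (l;m) 3-j factors differ between A and B.
A: triangle coeff Δ(6,4,4) = 1/1261260; Σ_t [0,1]: t=0:+1/172800 t=1:−1/86400 = -1/172800; (3j)²=1/130 [(6 4 4; 5 -2 -3)], sign=+1
B: triangle coeff Δ(6,4,4) = 1/1261260; Σ_t [0,0]: t=0:+1/1036800 = 1/1036800; (3j)²=4/6435 [(6 4 4; 0 -4 4)], sign=+1
I_A²/I_B² = (1/130)/(4/6435) = 99/8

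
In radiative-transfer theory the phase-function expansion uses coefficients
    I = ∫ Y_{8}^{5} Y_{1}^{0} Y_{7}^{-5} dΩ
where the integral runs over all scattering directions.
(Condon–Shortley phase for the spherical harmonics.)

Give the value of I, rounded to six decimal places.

-0.191081

Checks pass: Σm=0; 16 even; l₃=7∈[7,9].
(2·8+1)(2·1+1)(2·7+1) = 765
Δ: 2! 14! 0! / 17! → 1/2040
sum: t=1:−1/25401600 = -1/25401600
3j²(8 1 7; 0 0 0) = Δ·Π!·Σ² = 8/255  (sign +1)
sum: t=1:−1/958003200 = -1/958003200
3j²(8 1 7; 5 0 -5) = Δ·Π!·Σ² = 13/680  (sign -1)
combine: 4πI² = 765·8/255·13/680 = 39/85
take √, sign -1: I = -0.19108118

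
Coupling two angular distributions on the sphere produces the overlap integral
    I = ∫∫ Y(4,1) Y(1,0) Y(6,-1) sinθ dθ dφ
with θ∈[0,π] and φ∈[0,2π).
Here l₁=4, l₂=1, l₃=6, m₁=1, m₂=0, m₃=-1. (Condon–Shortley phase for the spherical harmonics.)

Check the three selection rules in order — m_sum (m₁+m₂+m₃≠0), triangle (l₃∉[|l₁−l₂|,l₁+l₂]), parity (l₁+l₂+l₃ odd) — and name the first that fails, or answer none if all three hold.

azimuthal sum: 1 + 0 − 1 = 0  ✓
3 ≤ 6 ≤ 5 (triangle on l)  ✗
L = 4 + 1 + 6 = 11 (odd)

triangle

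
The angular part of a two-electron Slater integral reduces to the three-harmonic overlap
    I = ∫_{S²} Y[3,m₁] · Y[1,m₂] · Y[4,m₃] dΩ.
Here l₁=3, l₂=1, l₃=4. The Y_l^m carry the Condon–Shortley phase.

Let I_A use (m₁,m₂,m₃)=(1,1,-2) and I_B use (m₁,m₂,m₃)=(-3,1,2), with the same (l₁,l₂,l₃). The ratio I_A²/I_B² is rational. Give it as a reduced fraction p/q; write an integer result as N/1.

l's match ⇒ only the (l;m) 3-j factors differ between A and B.
A: triangle coeff Δ(3,1,4) = 1/252; Σ_t [0,0]: t=0:+1/96 = 1/96; (3j)²=5/84 [(3 1 4; 1 1 -2)], sign=+1
B: triangle coeff Δ(3,1,4) = 1/252; Σ_t [0,0]: t=0:+1/1440 = 1/1440; (3j)²=1/252 [(3 1 4; -3 1 2)], sign=+1
I_A²/I_B² = (5/84)/(1/252) = 15/1

15/1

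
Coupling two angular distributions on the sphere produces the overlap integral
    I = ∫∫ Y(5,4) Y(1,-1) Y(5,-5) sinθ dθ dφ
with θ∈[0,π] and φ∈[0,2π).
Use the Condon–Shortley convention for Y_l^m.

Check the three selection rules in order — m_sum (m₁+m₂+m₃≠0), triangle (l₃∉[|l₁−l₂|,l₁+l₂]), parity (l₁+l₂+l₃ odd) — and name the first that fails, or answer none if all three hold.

m₁+m₂+m₃ = 4 − 1 − 5 = -2  ✗
triangle: |5−1|=4 ≤ l₃=5 ≤ 5+1=6
parity: l₁+l₂+l₃ = 11 is odd

m_sum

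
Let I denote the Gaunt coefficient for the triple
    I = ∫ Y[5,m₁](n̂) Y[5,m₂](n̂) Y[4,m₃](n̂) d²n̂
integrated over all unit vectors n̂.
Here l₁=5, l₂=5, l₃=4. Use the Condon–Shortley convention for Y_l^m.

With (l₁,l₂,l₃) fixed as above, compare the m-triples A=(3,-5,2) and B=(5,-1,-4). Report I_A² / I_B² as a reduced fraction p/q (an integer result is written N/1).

Same 5,5,4: normalisation and zero-m 3j drop out of the ratio.
A: Δ: 6! 4! 4! / 15! → 1/3153150; sum: t=0:+1/69120 = 1/69120; 3j²(5 5 4; 3 -5 2) = Δ·Π!·Σ² = 4/143  (sign +1)
B: Δ: 6! 4! 4! / 15! → 1/3153150; sum: t=0:+1/414720 = 1/414720; 3j²(5 5 4; 5 -1 -4) = Δ·Π!·Σ² = 2/429  (sign +1)
I_A²/I_B² = (4/143)/(2/429) = 6/1

6/1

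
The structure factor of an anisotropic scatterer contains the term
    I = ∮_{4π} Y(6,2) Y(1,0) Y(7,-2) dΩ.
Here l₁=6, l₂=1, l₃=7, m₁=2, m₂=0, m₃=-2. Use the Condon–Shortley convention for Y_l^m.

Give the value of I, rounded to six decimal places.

0.234717

m-sum 0 ✓  L=14 even ✓  5≤7≤7 ✓
Π(2lᵢ+1) = 13×3×15 = 585
triangle coeff Δ(6,1,7) = 1/1365
Σ_t [0,0]: t=0:+1/518400 = 1/518400
(3j)²=7/195 [(6 1 7; 0 0 0)], sign=-1
Σ_t [0,0]: t=0:+1/967680 = 1/967680
(3j)²=3/91 [(6 1 7; 2 0 -2)], sign=-1
⇒ 4πI² = 9/13
I = (+1)√(9/13/(4π)) = 0.23471705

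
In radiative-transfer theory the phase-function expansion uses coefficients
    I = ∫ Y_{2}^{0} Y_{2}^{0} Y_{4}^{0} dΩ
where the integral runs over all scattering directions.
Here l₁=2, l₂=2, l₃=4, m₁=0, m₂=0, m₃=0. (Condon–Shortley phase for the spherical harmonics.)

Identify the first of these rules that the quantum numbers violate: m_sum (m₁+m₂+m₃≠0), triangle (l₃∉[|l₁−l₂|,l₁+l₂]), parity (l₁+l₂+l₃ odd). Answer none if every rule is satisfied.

Σmᵢ = 0  ✓
l₃∈[|l₁−l₂|,l₁+l₂]=[0,4], have l₃=4  ✓
Σlᵢ = 8 ⇒ even  ✓

none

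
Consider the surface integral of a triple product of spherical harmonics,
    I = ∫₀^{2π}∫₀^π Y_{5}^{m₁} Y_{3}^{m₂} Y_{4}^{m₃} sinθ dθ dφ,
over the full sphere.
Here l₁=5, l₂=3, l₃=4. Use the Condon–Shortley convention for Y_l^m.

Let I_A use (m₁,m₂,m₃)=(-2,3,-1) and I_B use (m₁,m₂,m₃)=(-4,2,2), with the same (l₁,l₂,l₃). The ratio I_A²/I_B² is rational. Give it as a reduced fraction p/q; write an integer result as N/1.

25/16

Shared (l₁,l₂,l₃)=(5,3,4): N and (l;000)² cancel in I_A²/I_B².
A: Δ = 4!·6!·2!/13! = 1/180180; Racah Σ t=4..4: t=4:+1/1728 = 1/1728; ⇒ 3j(5 3 4; -2 3 -1)² = 25/858, sgn -1
B: Δ = 4!·6!·2!/13! = 1/180180; Racah Σ t=3..4: t=3:−1/8640 t=4:+1/2880 = 1/4320; ⇒ 3j(5 3 4; -4 2 2)² = 8/429, sgn +1
I_A²/I_B² = (25/858)/(8/429) = 25/16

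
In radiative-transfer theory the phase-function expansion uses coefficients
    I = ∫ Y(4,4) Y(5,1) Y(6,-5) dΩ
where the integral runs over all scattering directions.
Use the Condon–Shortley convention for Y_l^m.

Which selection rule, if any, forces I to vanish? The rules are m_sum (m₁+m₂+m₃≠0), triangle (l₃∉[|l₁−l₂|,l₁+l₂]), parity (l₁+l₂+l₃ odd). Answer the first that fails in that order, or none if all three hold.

azimuthal sum: 4 + 1 − 5 = 0  ✓
1 ≤ 6 ≤ 9 (triangle on l)  ✓
L = 4 + 5 + 6 = 15 (odd)  ✗

parity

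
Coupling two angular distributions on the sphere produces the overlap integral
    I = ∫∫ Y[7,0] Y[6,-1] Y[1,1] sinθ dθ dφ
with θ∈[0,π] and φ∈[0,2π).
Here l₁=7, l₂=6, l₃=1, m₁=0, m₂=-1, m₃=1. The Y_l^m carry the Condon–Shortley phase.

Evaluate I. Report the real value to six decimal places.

Rules hold: Σm=0, L=14 even, 1≤1≤13.
N = 15·13·3 = 585
Δ = 12!·2!·0!/15! = 1/1365
Racah Σ t=6..6: t=6:+1/518400 = 1/518400
⇒ 3j(7 6 1; 0 0 0)² = 7/195, sgn -1
Racah Σ t=5..5: t=5:−1/1209600 = -1/1209600
⇒ 3j(7 6 1; 0 -1 1)² = 1/65, sgn -1
4πI² = N·(3j₀)²·(3jₘ)² = 21/65
I = +1·√(0.323077/4π) = 0.16034227

0.160342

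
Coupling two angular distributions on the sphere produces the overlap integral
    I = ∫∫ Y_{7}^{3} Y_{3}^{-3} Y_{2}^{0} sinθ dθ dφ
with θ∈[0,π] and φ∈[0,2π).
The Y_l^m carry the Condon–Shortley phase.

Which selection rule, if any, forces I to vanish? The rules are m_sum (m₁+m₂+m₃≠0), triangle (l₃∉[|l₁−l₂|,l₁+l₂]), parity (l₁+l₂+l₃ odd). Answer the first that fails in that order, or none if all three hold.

triangle

m₁+m₂+m₃ = 3 − 3 + 0 = 0  ✓
triangle: |7−3|=4 ≤ l₃=2 ≤ 7+3=10  ✗
parity: l₁+l₂+l₃ = 12 is even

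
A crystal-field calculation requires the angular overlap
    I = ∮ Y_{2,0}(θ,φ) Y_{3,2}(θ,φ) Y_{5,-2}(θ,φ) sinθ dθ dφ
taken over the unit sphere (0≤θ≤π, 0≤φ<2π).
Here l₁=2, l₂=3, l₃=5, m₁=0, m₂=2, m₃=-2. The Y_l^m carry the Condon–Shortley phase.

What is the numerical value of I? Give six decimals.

0.190188

Checks pass: Σm=0; 10 even; l₃=5∈[1,5].
(2·2+1)(2·3+1)(2·5+1) = 385
Δ: 0! 4! 6! / 11! → 1/2310
sum: t=0:+1/144 = 1/144
3j²(2 3 5; 0 0 0) = Δ·Π!·Σ² = 10/231  (sign -1)
sum: t=0:+1/480 = 1/480
3j²(2 3 5; 0 2 -2) = Δ·Π!·Σ² = 3/110  (sign -1)
combine: 4πI² = 385·10/231·3/110 = 5/11
take √, sign +1: I = 0.19018827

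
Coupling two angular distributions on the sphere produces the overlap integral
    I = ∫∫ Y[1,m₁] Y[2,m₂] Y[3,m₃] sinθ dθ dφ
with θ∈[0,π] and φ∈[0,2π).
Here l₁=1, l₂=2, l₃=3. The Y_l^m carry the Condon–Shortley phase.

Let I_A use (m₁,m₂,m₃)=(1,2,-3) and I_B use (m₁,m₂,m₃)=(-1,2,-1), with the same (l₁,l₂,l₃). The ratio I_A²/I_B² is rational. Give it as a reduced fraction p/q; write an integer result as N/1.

Shared (l₁,l₂,l₃)=(1,2,3): N and (l;000)² cancel in I_A²/I_B².
A: Δ = 0!·2!·4!/7! = 1/105; Racah Σ t=0..0: t=0:+1/48 = 1/48; ⇒ 3j(1 2 3; 1 2 -3)² = 1/7, sgn +1
B: Δ = 0!·2!·4!/7! = 1/105; Racah Σ t=0..0: t=0:+1/48 = 1/48; ⇒ 3j(1 2 3; -1 2 -1)² = 1/105, sgn +1
I_A²/I_B² = (1/7)/(1/105) = 15/1

15/1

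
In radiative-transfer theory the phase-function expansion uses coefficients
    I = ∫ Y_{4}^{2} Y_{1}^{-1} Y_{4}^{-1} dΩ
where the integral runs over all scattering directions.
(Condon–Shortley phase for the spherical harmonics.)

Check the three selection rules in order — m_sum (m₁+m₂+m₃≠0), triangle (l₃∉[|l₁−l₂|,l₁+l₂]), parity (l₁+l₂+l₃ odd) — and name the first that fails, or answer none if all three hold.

parity

m₁+m₂+m₃ = 2 − 1 − 1 = 0  ✓
triangle: |4−1|=3 ≤ l₃=4 ≤ 4+1=5  ✓
parity: l₁+l₂+l₃ = 9 is odd  ✗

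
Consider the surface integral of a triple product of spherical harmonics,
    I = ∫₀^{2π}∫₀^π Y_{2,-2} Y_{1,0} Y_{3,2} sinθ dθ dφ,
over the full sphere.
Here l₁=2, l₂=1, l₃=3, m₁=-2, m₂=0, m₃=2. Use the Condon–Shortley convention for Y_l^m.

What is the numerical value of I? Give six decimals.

0.184674

m-sum 0 ✓  L=6 even ✓  1≤3≤3 ✓
Π(2lᵢ+1) = 5×3×7 = 105
triangle coeff Δ(2,1,3) = 1/105
Σ_t [0,0]: t=0:+1/4 = 1/4
(3j)²=3/35 [(2 1 3; 0 0 0)], sign=-1
Σ_t [0,0]: t=0:+1/24 = 1/24
(3j)²=1/21 [(2 1 3; -2 0 2)], sign=-1
⇒ 4πI² = 3/7
I = (+1)√(3/7/(4π)) = 0.18467439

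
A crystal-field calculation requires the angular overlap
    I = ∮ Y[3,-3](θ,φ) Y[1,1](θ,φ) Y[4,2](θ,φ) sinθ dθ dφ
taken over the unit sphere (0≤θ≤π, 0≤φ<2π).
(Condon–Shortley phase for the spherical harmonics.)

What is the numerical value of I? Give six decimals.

0.061558

Rules hold: Σm=0, L=8 even, 2≤4≤4.
N = 7·3·9 = 189
Δ = 0!·6!·2!/9! = 1/252
Racah Σ t=0..0: t=0:+1/36 = 1/36
⇒ 3j(3 1 4; 0 0 0)² = 4/63, sgn +1
Racah Σ t=0..0: t=0:+1/1440 = 1/1440
⇒ 3j(3 1 4; -3 1 2)² = 1/252, sgn +1
4πI² = N·(3j₀)²·(3jₘ)² = 1/21
I = +1·√(0.047619/4π) = 0.06155813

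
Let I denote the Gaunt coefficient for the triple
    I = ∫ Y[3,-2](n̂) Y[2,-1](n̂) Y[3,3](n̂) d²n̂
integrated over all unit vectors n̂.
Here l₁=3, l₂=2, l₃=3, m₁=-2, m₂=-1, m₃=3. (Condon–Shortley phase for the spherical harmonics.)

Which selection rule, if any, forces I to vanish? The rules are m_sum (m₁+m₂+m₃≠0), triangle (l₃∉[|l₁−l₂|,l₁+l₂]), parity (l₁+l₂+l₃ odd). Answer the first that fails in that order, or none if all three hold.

azimuthal sum: -2 − 1 + 3 = 0  ✓
1 ≤ 3 ≤ 5 (triangle on l)  ✓
L = 3 + 2 + 3 = 8 (even)  ✓

none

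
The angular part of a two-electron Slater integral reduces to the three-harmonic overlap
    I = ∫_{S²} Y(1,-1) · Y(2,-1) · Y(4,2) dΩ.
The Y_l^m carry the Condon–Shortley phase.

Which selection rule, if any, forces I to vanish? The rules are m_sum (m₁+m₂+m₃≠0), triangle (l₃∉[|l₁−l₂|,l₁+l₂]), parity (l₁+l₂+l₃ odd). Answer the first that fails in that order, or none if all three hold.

m₁+m₂+m₃ = -1 − 1 + 2 = 0  ✓
triangle: |1−2|=1 ≤ l₃=4 ≤ 1+2=3  ✗
parity: l₁+l₂+l₃ = 7 is odd

triangle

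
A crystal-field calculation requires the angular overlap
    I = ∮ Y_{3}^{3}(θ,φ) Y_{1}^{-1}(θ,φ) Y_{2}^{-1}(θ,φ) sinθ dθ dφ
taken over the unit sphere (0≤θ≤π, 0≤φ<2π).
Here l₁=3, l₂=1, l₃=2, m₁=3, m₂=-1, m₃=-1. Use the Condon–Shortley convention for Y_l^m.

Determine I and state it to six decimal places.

3 − 1 − 1 = 1 ≠ 0: azimuthal integral kills it; I = 0

0.000000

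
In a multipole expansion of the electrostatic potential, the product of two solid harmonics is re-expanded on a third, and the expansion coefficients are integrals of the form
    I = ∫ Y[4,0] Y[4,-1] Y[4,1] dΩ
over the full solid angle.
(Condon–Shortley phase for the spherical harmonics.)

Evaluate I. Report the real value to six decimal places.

m-sum 0 ✓  L=12 even ✓  0≤4≤8 ✓
Π(2lᵢ+1) = 9×9×9 = 729
triangle coeff Δ(4,4,4) = 1/450450
Σ_t [0,4]: t=0:+1/13824 t=1:−1/216 t=2:+1/64 t=3:−1/216 t=4:+1/13824 = 5/768
(3j)²=18/1001 [(4 4 4; 0 0 0)], sign=+1
Σ_t [0,3]: t=0:+1/3456 t=1:−1/144 t=2:+1/96 t=3:−1/864 = 1/384
(3j)²=9/2002 [(4 4 4; 0 -1 1)], sign=-1
⇒ 4πI² = 59049/1002001
I = (-1)√(59049/1002001/(4π)) = -0.06848055

-0.068481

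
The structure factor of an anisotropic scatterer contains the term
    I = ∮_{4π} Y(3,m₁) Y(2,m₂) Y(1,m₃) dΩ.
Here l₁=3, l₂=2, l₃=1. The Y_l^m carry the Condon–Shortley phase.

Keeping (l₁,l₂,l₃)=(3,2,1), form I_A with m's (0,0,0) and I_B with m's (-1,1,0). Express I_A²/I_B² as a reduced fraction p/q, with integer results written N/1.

Same 3,2,1: normalisation and zero-m 3j drop out of the ratio.
A: Δ: 4! 2! 0! / 7! → 1/105; sum: t=2:+1/4 = 1/4; 3j²(3 2 1; 0 0 0) = Δ·Π!·Σ² = 3/35  (sign -1)
B: Δ: 4! 2! 0! / 7! → 1/105; sum: t=3:−1/6 = -1/6; 3j²(3 2 1; -1 1 0) = Δ·Π!·Σ² = 8/105  (sign +1)
I_A²/I_B² = (3/35)/(8/105) = 9/8

9/8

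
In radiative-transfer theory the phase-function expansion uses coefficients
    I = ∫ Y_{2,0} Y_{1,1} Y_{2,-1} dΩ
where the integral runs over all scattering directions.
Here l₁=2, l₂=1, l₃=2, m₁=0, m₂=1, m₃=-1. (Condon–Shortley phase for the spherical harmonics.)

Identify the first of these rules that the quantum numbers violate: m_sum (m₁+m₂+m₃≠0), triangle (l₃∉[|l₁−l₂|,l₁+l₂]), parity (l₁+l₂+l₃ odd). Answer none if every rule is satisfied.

parity

azimuthal sum: 0 + 1 − 1 = 0  ✓
1 ≤ 2 ≤ 3 (triangle on l)  ✓
L = 2 + 1 + 2 = 5 (odd)  ✗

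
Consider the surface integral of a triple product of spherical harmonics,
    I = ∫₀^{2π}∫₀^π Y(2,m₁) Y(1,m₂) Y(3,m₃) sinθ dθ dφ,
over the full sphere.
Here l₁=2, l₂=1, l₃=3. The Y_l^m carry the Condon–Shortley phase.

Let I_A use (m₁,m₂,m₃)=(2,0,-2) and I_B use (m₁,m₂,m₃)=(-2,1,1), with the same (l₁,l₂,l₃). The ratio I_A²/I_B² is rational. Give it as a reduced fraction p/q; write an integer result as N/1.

5/1

Shared (l₁,l₂,l₃)=(2,1,3): N and (l;000)² cancel in I_A²/I_B².
A: Δ = 0!·4!·2!/7! = 1/105; Racah Σ t=0..0: t=0:+1/24 = 1/24; ⇒ 3j(2 1 3; 2 0 -2)² = 1/21, sgn -1
B: Δ = 0!·4!·2!/7! = 1/105; Racah Σ t=0..0: t=0:+1/48 = 1/48; ⇒ 3j(2 1 3; -2 1 1)² = 1/105, sgn +1
I_A²/I_B² = (1/21)/(1/105) = 5/1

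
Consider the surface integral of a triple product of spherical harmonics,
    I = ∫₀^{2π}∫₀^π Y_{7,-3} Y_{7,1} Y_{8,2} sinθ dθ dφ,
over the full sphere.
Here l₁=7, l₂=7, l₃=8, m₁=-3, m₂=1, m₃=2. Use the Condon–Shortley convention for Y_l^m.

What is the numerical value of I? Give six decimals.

Checks pass: Σm=0; 22 even; l₃=8∈[0,14].
(2·7+1)(2·7+1)(2·8+1) = 3825
Δ: 6! 8! 8! / 23! → 1/22086194130
sum: t=0:+1/18289152000 t=1:−1/248832000 t=2:+1/24883200 t=3:−1/11943936 t=4:+1/24883200 t=5:−1/248832000 t=6:+1/18289152000 = -11/975421440
3j²(7 7 8; 0 0 0) = Δ·Π!·Σ² = 1750/289731  (sign -1)
sum: t=2:+1/2786918400 t=3:−1/130636800 t=4:+1/39813120 t=5:−1/62208000 t=6:+1/597196800 = 143/41803776000
3j²(7 7 8; -3 1 2) = Δ·Π!·Σ² = 26/7429  (sign +1)
combine: 4πI² = 3825·1750/289731·26/7429 = 262500/3246473
take √, sign -1: I = -0.08021467

-0.080215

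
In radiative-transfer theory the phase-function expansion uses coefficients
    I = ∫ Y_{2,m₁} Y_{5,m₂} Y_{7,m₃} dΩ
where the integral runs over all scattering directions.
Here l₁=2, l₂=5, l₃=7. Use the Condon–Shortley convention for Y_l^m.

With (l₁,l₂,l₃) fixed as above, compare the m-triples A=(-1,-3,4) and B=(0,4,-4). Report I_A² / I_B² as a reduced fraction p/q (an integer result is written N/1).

3/1

Same 2,5,7: normalisation and zero-m 3j drop out of the ratio.
A: Δ: 0! 4! 10! / 15! → 1/15015; sum: t=0:+1/483840 = 1/483840; 3j²(2 5 7; -1 -3 4) = Δ·Π!·Σ² = 3/91  (sign -1)
B: Δ: 0! 4! 10! / 15! → 1/15015; sum: t=0:+1/1451520 = 1/1451520; 3j²(2 5 7; 0 4 -4) = Δ·Π!·Σ² = 1/91  (sign -1)
I_A²/I_B² = (3/91)/(1/91) = 3/1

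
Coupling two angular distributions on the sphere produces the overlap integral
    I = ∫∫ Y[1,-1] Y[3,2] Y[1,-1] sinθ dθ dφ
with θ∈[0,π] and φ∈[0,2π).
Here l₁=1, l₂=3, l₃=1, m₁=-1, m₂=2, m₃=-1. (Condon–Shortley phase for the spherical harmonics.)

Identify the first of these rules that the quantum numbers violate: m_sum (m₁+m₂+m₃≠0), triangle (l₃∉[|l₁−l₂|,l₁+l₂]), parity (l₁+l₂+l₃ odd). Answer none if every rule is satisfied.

triangle

m₁+m₂+m₃ = -1 + 2 − 1 = 0  ✓
triangle: |1−3|=2 ≤ l₃=1 ≤ 1+3=4  ✗
parity: l₁+l₂+l₃ = 5 is odd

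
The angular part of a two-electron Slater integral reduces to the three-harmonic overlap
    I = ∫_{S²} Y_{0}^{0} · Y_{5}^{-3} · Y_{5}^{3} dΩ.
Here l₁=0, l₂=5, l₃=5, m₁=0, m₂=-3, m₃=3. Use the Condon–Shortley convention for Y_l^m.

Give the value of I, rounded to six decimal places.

-0.282095

m-sum 0 ✓  L=10 even ✓  5≤5≤5 ✓
Π(2lᵢ+1) = 1×11×11 = 121
triangle coeff Δ(0,5,5) = 1/11
Σ_t [0,0]: t=0:+1/14400 = 1/14400
(3j)²=1/11 [(0 5 5; 0 0 0)], sign=-1
Σ_t [0,0]: t=0:+1/80640 = 1/80640
(3j)²=1/11 [(0 5 5; 0 -3 3)], sign=+1
⇒ 4πI² = 1/1
I = (-1)√(1/1/(4π)) = -0.28209479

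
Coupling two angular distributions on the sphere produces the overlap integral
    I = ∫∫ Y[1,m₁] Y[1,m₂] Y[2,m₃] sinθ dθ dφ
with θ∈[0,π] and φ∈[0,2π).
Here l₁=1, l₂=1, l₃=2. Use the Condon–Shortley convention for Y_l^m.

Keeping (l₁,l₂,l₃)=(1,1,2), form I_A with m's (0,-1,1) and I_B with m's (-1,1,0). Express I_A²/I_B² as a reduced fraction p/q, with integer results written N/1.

3/1

Same 1,1,2: normalisation and zero-m 3j drop out of the ratio.
A: Δ: 0! 2! 2! / 5! → 1/30; sum: t=0:+1/2 = 1/2; 3j²(1 1 2; 0 -1 1) = Δ·Π!·Σ² = 1/10  (sign -1)
B: Δ: 0! 2! 2! / 5! → 1/30; sum: t=0:+1/4 = 1/4; 3j²(1 1 2; -1 1 0) = Δ·Π!·Σ² = 1/30  (sign +1)
I_A²/I_B² = (1/10)/(1/30) = 3/1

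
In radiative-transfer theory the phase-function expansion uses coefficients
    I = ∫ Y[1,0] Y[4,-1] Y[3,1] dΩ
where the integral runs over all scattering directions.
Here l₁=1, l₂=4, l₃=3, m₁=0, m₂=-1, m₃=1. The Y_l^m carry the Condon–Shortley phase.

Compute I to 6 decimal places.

-0.238414

m-sum 0 ✓  L=8 even ✓  3≤3≤5 ✓
Π(2lᵢ+1) = 3×9×7 = 189
triangle coeff Δ(1,4,3) = 1/252
Σ_t [1,1]: t=1:−1/36 = -1/36
(3j)²=4/63 [(1 4 3; 0 0 0)], sign=+1
Σ_t [1,1]: t=1:−1/48 = -1/48
(3j)²=5/84 [(1 4 3; 0 -1 1)], sign=-1
⇒ 4πI² = 5/7
I = (-1)√(5/7/(4π)) = -0.23841361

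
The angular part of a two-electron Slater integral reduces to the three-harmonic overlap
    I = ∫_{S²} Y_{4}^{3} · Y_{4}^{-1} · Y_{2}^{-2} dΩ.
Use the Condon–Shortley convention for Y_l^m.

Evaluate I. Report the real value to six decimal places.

0.159270

m-sum 0 ✓  L=10 even ✓  0≤2≤8 ✓
Π(2lᵢ+1) = 9×9×5 = 405
triangle coeff Δ(4,4,2) = 1/13860
Σ_t [2,4]: t=2:+1/192 t=3:−1/36 t=4:+1/192 = -5/288
(3j)²=20/693 [(4 4 2; 0 0 0)], sign=-1
Σ_t [1,1]: t=1:−1/480 = -1/480
(3j)²=3/110 [(4 4 2; 3 -1 -2)], sign=-1
⇒ 4πI² = 270/847
I = (+1)√(270/847/(4π)) = 0.15927046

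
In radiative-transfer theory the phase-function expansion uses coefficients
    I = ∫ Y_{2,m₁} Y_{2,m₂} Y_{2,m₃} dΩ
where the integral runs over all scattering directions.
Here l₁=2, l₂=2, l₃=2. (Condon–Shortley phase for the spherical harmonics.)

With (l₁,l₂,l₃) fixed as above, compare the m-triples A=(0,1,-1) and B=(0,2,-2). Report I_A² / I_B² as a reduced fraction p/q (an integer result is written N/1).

Shared (l₁,l₂,l₃)=(2,2,2): N and (l;000)² cancel in I_A²/I_B².
A: Δ = 2!·2!·2!/7! = 1/630; Racah Σ t=1..2: t=1:−1/2 t=2:+1/4 = -1/4; ⇒ 3j(2 2 2; 0 1 -1)² = 1/70, sgn +1
B: Δ = 2!·2!·2!/7! = 1/630; Racah Σ t=2..2: t=2:+1/8 = 1/8; ⇒ 3j(2 2 2; 0 2 -2)² = 2/35, sgn +1
I_A²/I_B² = (1/70)/(2/35) = 1/4

1/4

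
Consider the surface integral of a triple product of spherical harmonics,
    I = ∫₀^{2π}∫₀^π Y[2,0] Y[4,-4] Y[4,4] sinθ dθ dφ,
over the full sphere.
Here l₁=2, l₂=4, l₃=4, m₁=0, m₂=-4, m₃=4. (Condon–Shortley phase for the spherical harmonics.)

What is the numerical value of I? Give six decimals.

m-sum 0 ✓  L=10 even ✓  2≤4≤6 ✓
Π(2lᵢ+1) = 5×9×9 = 405
triangle coeff Δ(2,4,4) = 1/13860
Σ_t [0,2]: t=0:+1/192 t=1:−1/36 t=2:+1/192 = -5/288
(3j)²=20/693 [(2 4 4; 0 0 0)], sign=-1
Σ_t [0,0]: t=0:+1/2880 = 1/2880
(3j)²=28/495 [(2 4 4; 0 -4 4)], sign=+1
⇒ 4πI² = 80/121
I = (-1)√(80/121/(4π)) = -0.22937568

-0.229376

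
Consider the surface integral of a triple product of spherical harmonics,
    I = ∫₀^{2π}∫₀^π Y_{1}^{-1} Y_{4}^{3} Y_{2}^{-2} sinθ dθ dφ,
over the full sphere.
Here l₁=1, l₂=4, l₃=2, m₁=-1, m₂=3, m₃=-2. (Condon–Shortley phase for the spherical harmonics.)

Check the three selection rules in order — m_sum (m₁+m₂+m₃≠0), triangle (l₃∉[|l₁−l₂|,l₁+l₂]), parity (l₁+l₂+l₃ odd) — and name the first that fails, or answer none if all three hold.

triangle

m₁+m₂+m₃ = -1 + 3 − 2 = 0  ✓
triangle: |1−4|=3 ≤ l₃=2 ≤ 1+4=5  ✗
parity: l₁+l₂+l₃ = 7 is odd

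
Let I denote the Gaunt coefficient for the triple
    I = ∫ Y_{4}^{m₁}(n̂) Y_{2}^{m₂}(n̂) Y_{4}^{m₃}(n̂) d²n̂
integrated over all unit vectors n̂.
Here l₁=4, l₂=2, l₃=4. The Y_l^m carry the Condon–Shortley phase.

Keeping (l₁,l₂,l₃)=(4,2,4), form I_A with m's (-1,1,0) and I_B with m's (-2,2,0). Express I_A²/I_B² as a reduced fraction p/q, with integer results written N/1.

1/18

l's match ⇒ only the (l;m) 3-j factors differ between A and B.
A: triangle coeff Δ(4,2,4) = 1/13860; Σ_t [1,2]: t=1:−1/96 t=2:+1/72 = 1/288; (3j)²=1/462 [(4 2 4; -1 1 0)], sign=+1
B: triangle coeff Δ(4,2,4) = 1/13860; Σ_t [2,2]: t=2:+1/192 = 1/192; (3j)²=3/77 [(4 2 4; -2 2 0)], sign=+1
I_A²/I_B² = (1/462)/(3/77) = 1/18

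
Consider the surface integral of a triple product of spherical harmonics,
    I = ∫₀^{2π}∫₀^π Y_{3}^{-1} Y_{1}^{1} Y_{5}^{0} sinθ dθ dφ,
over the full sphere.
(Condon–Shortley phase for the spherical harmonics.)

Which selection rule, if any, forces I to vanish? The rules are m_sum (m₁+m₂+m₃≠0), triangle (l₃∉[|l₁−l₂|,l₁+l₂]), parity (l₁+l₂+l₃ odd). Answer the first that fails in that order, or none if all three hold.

triangle

m₁+m₂+m₃ = -1 + 1 + 0 = 0  ✓
triangle: |3−1|=2 ≤ l₃=5 ≤ 3+1=4  ✗
parity: l₁+l₂+l₃ = 9 is odd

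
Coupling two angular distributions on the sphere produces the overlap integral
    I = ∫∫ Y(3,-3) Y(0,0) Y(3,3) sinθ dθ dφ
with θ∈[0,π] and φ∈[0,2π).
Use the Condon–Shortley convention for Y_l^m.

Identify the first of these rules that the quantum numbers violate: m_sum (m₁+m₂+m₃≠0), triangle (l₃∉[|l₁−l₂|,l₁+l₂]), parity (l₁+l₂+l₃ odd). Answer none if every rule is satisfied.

none

Σmᵢ = 0  ✓
l₃∈[|l₁−l₂|,l₁+l₂]=[3,3], have l₃=3  ✓
Σlᵢ = 6 ⇒ even  ✓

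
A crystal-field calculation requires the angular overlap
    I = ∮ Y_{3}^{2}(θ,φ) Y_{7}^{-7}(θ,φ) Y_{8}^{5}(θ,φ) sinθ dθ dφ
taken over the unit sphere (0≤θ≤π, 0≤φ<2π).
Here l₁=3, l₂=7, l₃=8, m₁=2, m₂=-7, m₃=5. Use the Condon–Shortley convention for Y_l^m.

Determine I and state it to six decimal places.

Rules hold: Σm=0, L=18 even, 4≤8≤10.
N = 7·15·17 = 1785
Δ = 2!·4!·12!/19! = 1/5290740
Racah Σ t=0..2: t=0:+1/7257600 t=1:−1/2073600 t=2:+1/7257600 = -1/4838400
⇒ 3j(3 7 8; 0 0 0)² = 252/20995, sgn -1
Racah Σ t=0..0: t=0:+1/5748019200 = 1/5748019200
⇒ 3j(3 7 8; 2 -7 5)² = 13/5814, sgn -1
4πI² = N·(3j₀)²·(3jₘ)² = 294/6137
I = +1·√(0.0479061/4π) = 0.06174342

0.061743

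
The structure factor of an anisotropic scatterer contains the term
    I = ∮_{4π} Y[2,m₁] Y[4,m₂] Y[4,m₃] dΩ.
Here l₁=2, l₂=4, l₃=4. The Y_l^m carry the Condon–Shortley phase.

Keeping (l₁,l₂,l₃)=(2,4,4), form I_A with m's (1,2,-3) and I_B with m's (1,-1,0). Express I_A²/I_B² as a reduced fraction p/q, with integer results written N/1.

Shared (l₁,l₂,l₃)=(2,4,4): N and (l;000)² cancel in I_A²/I_B².
A: Δ = 2!·2!·6!/11! = 1/13860; Racah Σ t=0..1: t=0:+1/1440 t=1:−1/240 = -1/288; ⇒ 3j(2 4 4; 1 2 -3)² = 5/132, sgn +1
B: Δ = 2!·2!·6!/11! = 1/13860; Racah Σ t=0..1: t=0:+1/72 t=1:−1/96 = 1/288; ⇒ 3j(2 4 4; 1 -1 0)² = 1/462, sgn +1
I_A²/I_B² = (5/132)/(1/462) = 35/2

35/2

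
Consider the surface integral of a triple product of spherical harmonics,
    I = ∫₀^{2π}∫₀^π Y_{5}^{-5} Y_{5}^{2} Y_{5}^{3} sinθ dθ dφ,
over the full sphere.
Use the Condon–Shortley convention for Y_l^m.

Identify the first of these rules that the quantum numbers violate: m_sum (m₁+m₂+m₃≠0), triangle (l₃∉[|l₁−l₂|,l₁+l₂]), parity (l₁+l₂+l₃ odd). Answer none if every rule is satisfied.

parity

m₁+m₂+m₃ = -5 + 2 + 3 = 0  ✓
triangle: |5−5|=0 ≤ l₃=5 ≤ 5+5=10  ✓
parity: l₁+l₂+l₃ = 15 is odd  ✗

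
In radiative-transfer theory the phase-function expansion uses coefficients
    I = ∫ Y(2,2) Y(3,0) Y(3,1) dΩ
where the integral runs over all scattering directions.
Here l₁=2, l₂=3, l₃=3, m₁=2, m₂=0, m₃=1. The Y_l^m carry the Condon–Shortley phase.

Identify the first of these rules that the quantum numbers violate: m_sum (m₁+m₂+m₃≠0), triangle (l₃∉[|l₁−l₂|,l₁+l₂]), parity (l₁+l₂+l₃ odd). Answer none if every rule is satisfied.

m₁+m₂+m₃ = 2 + 0 + 1 = 3  ✗
triangle: |2−3|=1 ≤ l₃=3 ≤ 2+3=5
parity: l₁+l₂+l₃ = 8 is even

m_sum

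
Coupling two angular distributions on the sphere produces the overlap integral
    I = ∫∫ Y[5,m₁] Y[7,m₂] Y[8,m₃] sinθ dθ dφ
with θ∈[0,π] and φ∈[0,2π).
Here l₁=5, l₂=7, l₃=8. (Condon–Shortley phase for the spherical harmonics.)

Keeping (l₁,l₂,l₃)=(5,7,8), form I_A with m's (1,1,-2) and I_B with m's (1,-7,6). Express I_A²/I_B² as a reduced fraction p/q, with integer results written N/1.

38809/102245

l's match ⇒ only the (l;m) 3-j factors differ between A and B.
A: triangle coeff Δ(5,7,8) = 1/814773960; Σ_t [0,4]: t=0:+1/92897280 t=1:−1/6531840 t=2:+1/3317760 t=3:−1/10368000 t=4:+1/298598400 = 197/2985984000; (3j)²=38809/5542680 [(5 7 8; 1 1 -2)], sign=+1
B: triangle coeff Δ(5,7,8) = 1/814773960; Σ_t [0,0]: t=0:+1/4180377600 = 1/4180377600; (3j)²=143/7752 [(5 7 8; 1 -7 6)], sign=+1
I_A²/I_B² = (38809/5542680)/(143/7752) = 38809/102245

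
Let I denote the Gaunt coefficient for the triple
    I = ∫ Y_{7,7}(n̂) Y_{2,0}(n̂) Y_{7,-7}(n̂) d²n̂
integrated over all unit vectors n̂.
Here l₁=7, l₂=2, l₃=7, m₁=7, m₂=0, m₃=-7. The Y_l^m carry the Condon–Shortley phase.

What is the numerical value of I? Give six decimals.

Checks pass: Σm=0; 16 even; l₃=7∈[5,9].
(2·7+1)(2·2+1)(2·7+1) = 1125
Δ: 2! 12! 2! / 17! → 1/185640
sum: t=0:+1/2419200 t=1:−1/518400 t=2:+1/2419200 = -1/907200
3j²(7 2 7; 0 0 0) = Δ·Π!·Σ² = 56/3315  (sign +1)
sum: t=0:+1/1916006400 = 1/1916006400
3j²(7 2 7; 7 0 -7) = Δ·Π!·Σ² = 91/2040  (sign +1)
combine: 4πI² = 1125·56/3315·91/2040 = 245/289
take √, sign +1: I = 0.25973423

0.259734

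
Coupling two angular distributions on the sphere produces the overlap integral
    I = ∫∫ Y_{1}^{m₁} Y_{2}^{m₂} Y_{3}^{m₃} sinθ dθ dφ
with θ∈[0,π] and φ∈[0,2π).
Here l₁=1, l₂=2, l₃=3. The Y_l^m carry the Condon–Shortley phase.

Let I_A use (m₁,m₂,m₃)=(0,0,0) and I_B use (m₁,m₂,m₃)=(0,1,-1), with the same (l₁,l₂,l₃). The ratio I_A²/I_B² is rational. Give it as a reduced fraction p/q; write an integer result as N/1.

l's match ⇒ only the (l;m) 3-j factors differ between A and B.
A: triangle coeff Δ(1,2,3) = 1/105; Σ_t [0,0]: t=0:+1/4 = 1/4; (3j)²=3/35 [(1 2 3; 0 0 0)], sign=-1
B: triangle coeff Δ(1,2,3) = 1/105; Σ_t [0,0]: t=0:+1/6 = 1/6; (3j)²=8/105 [(1 2 3; 0 1 -1)], sign=+1
I_A²/I_B² = (3/35)/(8/105) = 9/8

9/8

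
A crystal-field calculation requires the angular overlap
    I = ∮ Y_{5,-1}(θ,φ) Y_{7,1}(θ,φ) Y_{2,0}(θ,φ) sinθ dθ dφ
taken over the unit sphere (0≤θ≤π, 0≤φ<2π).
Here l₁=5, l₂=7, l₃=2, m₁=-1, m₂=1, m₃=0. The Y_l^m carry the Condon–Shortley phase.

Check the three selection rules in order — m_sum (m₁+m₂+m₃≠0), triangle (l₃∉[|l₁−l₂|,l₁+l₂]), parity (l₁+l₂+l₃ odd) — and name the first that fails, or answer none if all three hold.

azimuthal sum: -1 + 1 + 0 = 0  ✓
2 ≤ 2 ≤ 12 (triangle on l)  ✓
L = 5 + 7 + 2 = 14 (even)  ✓

none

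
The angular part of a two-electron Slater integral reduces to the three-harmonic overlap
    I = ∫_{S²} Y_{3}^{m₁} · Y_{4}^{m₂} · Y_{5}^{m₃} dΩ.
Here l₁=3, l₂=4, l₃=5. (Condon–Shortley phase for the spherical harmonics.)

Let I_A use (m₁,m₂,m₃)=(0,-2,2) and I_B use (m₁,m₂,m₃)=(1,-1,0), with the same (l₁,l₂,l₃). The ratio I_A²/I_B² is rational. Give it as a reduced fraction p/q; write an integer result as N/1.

28/5

Shared (l₁,l₂,l₃)=(3,4,5): N and (l;000)² cancel in I_A²/I_B².
A: Δ = 2!·4!·6!/13! = 1/180180; Racah Σ t=0..2: t=0:+1/576 t=1:−1/480 t=2:+1/8640 = -1/4320; ⇒ 3j(3 4 5; 0 -2 2)² = 1/2145, sgn +1
B: Δ = 2!·4!·6!/13! = 1/180180; Racah Σ t=0..2: t=0:+1/288 t=1:−1/288 t=2:+1/5760 = 1/5760; ⇒ 3j(3 4 5; 1 -1 0)² = 1/12012, sgn -1
I_A²/I_B² = (1/2145)/(1/12012) = 28/5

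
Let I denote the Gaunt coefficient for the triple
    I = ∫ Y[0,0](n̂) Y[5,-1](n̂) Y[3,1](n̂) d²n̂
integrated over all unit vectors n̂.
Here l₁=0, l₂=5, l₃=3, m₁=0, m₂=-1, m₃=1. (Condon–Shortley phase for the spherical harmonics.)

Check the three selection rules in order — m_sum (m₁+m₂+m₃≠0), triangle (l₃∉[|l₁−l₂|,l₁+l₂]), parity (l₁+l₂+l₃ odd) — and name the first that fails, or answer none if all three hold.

triangle

azimuthal sum: 0 − 1 + 1 = 0  ✓
5 ≤ 3 ≤ 5 (triangle on l)  ✗
L = 0 + 5 + 3 = 8 (even)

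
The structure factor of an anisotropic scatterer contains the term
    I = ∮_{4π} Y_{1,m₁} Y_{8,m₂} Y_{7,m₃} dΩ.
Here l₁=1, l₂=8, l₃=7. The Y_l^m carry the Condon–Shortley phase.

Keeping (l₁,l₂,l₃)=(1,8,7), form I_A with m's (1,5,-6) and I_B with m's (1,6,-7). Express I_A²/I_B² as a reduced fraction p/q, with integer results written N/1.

Shared (l₁,l₂,l₃)=(1,8,7): N and (l;000)² cancel in I_A²/I_B².
A: Δ = 2!·0!·14!/17! = 1/2040; Racah Σ t=0..0: t=0:+1/12454041600 = 1/12454041600; ⇒ 3j(1 8 7; 1 5 -6)² = 1/680, sgn -1
B: Δ = 2!·0!·14!/17! = 1/2040; Racah Σ t=0..0: t=0:+1/174356582400 = 1/174356582400; ⇒ 3j(1 8 7; 1 6 -7)² = 1/2040, sgn +1
I_A²/I_B² = (1/680)/(1/2040) = 3/1

3/1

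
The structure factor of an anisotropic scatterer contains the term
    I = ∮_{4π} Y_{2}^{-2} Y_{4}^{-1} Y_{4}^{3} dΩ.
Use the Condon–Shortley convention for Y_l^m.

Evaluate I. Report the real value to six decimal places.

Rules hold: Σm=0, L=10 even, 2≤4≤6.
N = 5·9·9 = 405
Δ = 2!·2!·6!/11! = 1/13860
Racah Σ t=0..2: t=0:+1/192 t=1:−1/36 t=2:+1/192 = -5/288
⇒ 3j(2 4 4; 0 0 0)² = 20/693, sgn -1
Racah Σ t=2..2: t=2:+1/480 = 1/480
⇒ 3j(2 4 4; -2 -1 3)² = 3/110, sgn -1
4πI² = N·(3j₀)²·(3jₘ)² = 270/847
I = +1·√(0.318772/4π) = 0.15927046

0.159270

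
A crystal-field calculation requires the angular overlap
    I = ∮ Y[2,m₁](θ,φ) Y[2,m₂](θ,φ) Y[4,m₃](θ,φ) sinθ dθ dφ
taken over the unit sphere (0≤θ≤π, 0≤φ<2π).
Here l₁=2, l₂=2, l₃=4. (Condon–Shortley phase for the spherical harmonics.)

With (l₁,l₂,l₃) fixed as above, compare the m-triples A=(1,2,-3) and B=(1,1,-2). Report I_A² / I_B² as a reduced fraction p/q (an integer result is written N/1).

7/8

Same 2,2,4: normalisation and zero-m 3j drop out of the ratio.
A: Δ: 0! 4! 4! / 9! → 1/630; sum: t=0:+1/144 = 1/144; 3j²(2 2 4; 1 2 -3) = Δ·Π!·Σ² = 1/18  (sign -1)
B: Δ: 0! 4! 4! / 9! → 1/630; sum: t=0:+1/36 = 1/36; 3j²(2 2 4; 1 1 -2) = Δ·Π!·Σ² = 4/63  (sign +1)
I_A²/I_B² = (1/18)/(4/63) = 7/8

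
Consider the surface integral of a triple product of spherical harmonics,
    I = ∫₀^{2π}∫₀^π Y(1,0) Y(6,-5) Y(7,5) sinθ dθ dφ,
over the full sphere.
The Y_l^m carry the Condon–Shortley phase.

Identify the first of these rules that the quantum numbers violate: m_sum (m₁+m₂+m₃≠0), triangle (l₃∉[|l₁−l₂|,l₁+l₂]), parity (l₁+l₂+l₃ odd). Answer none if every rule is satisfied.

none

Σmᵢ = 0  ✓
l₃∈[|l₁−l₂|,l₁+l₂]=[5,7], have l₃=7  ✓
Σlᵢ = 14 ⇒ even  ✓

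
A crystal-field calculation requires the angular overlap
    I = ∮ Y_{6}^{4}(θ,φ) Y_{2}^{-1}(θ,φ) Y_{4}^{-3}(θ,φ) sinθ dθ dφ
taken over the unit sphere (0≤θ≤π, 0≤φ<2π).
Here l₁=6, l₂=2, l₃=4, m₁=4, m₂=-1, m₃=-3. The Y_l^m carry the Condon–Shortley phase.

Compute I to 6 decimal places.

Rules hold: Σm=0, L=12 even, 4≤4≤8.
N = 13·5·9 = 585
Δ = 4!·8!·0!/13! = 1/6435
Racah Σ t=2..2: t=2:+1/2304 = 1/2304
⇒ 3j(6 2 4; 0 0 0)² = 5/143, sgn +1
Racah Σ t=1..1: t=1:−1/30240 = -1/30240
⇒ 3j(6 2 4; 4 -1 -3)² = 16/429, sgn +1
4πI² = N·(3j₀)²·(3jₘ)² = 1200/1573
I = +1·√(0.762873/4π) = 0.24638901

0.246389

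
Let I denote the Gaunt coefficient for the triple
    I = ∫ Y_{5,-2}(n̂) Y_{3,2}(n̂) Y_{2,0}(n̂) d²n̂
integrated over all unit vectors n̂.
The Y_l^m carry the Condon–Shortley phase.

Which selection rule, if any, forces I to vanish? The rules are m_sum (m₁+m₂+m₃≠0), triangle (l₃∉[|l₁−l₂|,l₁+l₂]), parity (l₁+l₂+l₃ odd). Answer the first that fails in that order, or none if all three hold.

azimuthal sum: -2 + 2 + 0 = 0  ✓
2 ≤ 2 ≤ 8 (triangle on l)  ✓
L = 5 + 3 + 2 = 10 (even)  ✓

none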